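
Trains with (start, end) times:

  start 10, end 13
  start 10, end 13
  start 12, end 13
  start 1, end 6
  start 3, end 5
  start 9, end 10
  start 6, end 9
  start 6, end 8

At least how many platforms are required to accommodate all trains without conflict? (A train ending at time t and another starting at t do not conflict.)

starts: [1, 3, 6, 6, 9, 10, 10, 12]
ends:   [5, 6, 8, 9, 10, 13, 13, 13]
s1→1 s3→2 e5→1 e6→0 s6→1 s6→2 e8→1 e9→0 s9→1 e10→0 s10→1 s10→2 s12→3  — peak 3.

3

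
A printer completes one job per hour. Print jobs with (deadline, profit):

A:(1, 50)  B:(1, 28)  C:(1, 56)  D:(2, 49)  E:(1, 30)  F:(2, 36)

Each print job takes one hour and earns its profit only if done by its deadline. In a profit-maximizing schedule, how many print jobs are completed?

Sort by profit descending; place each in the latest free slot ≤ its deadline.
By profit: C(d1,56), A(d1,50), D(d2,49), F(d2,36), E(d1,30), B(d1,28)
C→slot 1; A skipped; D→slot 2; F skipped; E skipped; B skipped.
2 of 6 scheduled.

2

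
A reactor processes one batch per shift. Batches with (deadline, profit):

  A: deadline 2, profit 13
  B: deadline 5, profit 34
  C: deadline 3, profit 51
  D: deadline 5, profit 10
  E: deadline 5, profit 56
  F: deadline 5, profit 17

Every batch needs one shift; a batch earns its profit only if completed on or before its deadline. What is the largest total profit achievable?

Sort by profit descending; place each in the latest free slot ≤ its deadline.
Profit order: E=56 C=51 B=34 F=17 A=13 D=10
Assign: E→slot 5, C→slot 3, B→slot 4, F→slot 2, A→slot 1, D skipped.
Slots: [1:A] [2:F] [3:C] [4:B] [5:E]
Profit = 13 + 17 + 51 + 34 + 56 = 171

171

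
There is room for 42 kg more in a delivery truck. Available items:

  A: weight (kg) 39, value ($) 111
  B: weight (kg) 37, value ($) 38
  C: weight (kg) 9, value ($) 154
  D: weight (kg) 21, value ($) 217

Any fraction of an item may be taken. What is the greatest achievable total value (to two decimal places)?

405.15

Greedy by value/weight ratio, highest first.
Order: C (154/9=17.11) > D (217/21=10.33) > A (111/39=2.85) > B (38/37=1.03)
Fill: take C (9 @ 154) → take D (21 @ 217) → take 12/39 of A → 34.15; 42/42 used.
Total value = 405.15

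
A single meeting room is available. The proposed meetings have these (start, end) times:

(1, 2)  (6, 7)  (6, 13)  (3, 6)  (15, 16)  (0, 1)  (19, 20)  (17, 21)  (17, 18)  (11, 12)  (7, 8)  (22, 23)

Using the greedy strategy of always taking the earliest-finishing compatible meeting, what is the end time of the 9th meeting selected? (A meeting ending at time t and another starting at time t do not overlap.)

Order by finish time; keep every interval that doesn't clash with the previous kept one.
Sorted by end: (0,1)  (1,2)  (3,6)  (6,7)  (7,8)  (11,12)  (6,13)  (15,16)  (17,18)  (19,20)  (17,21)  (22,23)
take (0,1); take (1,2); take (3,6); take (6,7); take (7,8); take (11,12); take (15,16); take (17,18); take (19,20); skip (17,21); take (22,23).
Selected: (0,1) (1,2) (3,6) (6,7) (7,8) (11,12) (15,16) (17,18) (19,20) (22,23)

20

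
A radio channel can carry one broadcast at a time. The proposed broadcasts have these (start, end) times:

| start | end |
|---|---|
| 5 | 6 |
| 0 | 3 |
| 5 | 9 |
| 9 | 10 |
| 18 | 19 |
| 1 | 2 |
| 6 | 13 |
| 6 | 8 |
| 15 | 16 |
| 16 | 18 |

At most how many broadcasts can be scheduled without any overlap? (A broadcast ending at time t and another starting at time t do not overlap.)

Order by finish time; keep every interval that doesn't clash with the previous kept one.
Sorted by end: (1,2)  (0,3)  (5,6)  (6,8)  (5,9)  (9,10)  (6,13)  (15,16)  (16,18)  (18,19)
take (1,2); take (5,6); take (6,8); take (9,10); take (15,16); take (16,18); take (18,19).
Selected 7 broadcasts.

7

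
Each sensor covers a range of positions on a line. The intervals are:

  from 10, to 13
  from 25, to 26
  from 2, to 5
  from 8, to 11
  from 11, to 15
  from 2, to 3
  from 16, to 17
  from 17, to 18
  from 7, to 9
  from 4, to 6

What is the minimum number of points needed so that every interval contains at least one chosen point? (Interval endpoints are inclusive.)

6

Process intervals by earliest right end; each time one isn't hit yet, stab at its right endpoint.
By right end: [2,3]  [2,5]  [4,6]  [7,9]  [8,11]  [10,13]  [11,15]  [16,17]  [17,18]  [25,26]
[2,3] uncovered → point at 3; [4,6] uncovered → point at 6; [7,9] uncovered → point at 9; [10,13] uncovered → point at 13; [16,17] uncovered → point at 17; [25,26] uncovered → point at 26.
Points: 3, 6, 9, 13, 17, 26 (6 total).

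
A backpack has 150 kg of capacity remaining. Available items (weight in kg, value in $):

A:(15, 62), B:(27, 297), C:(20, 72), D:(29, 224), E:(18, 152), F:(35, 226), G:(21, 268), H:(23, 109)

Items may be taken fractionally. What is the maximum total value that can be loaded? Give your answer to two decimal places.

Greedy by value/weight ratio, highest first.
Order: G (268/21=12.76) > B (297/27=11.00) > E (152/18=8.44) > D (224/29=7.72) > F (226/35=6.46) > H (109/23=4.74) > A (62/15=4.13) > C (72/20=3.60)
Fill: take G (21 @ 268) → take B (27 @ 297) → take E (18 @ 152) → take D (29 @ 224) → take F (35 @ 226) → take 20/23 of H → 94.78; 150/150 used.
Total value = 1261.78

1261.78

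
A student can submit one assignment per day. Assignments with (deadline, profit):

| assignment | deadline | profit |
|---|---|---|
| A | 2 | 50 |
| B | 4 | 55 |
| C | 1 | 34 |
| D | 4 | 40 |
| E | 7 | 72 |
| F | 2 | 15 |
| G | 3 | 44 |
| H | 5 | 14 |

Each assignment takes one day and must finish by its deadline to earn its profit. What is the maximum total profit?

Sort by profit descending; place each in the latest free slot ≤ its deadline.
Profit order: E=72 B=55 A=50 G=44 D=40 C=34 F=15 H=14
Assign: E→slot 7, B→slot 4, A→slot 2, G→slot 3, D→slot 1, C skipped, F skipped, H→slot 5.
Slots: [1:D] [2:A] [3:G] [4:B] [5:H] [7:E]
Profit = 40 + 50 + 44 + 55 + 14 + 72 = 275

275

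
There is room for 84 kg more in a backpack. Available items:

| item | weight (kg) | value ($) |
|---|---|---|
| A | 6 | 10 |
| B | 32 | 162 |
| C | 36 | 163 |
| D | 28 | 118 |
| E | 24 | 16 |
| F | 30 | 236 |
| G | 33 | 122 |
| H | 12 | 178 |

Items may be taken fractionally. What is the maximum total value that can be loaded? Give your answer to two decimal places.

621.28

Sort by value per unit weight and fill in that order.
Ratios (sorted): H 14.83, F 7.87, B 5.06, C 4.53, D 4.21, G 3.70, A 1.67, E 0.67
take H (12 @ 178); take F (30 @ 236); take B (32 @ 162); take 10/36 of C → 45.28. Capacity used 84/84.
Total value = 621.28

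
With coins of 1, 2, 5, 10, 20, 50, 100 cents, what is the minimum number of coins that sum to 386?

8

Greedy: take as many of the largest coin as possible, then repeat with the remainder.
386 = 3×100 + 1×50 + 1×20 + 1×10 + 1×5 + 1×1
Total coins = 3 + 1 + 1 + 1 + 1 + 1 = 8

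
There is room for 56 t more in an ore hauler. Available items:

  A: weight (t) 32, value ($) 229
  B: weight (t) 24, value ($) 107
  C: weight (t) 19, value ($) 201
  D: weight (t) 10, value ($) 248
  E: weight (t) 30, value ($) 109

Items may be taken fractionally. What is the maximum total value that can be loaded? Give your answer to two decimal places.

Greedy by value/weight ratio, highest first.
Ratios (sorted): D 24.80, C 10.58, A 7.16, B 4.46, E 3.63
take D (10 @ 248); take C (19 @ 201); take 27/32 of A → 193.22. Capacity used 56/56.
Total value = 642.22

642.22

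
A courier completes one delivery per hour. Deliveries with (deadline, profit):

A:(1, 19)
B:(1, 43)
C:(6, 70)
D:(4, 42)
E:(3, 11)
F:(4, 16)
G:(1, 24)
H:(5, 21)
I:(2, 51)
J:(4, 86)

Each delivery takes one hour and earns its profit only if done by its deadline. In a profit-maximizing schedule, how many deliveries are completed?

6

By profit: J(d4,86), C(d6,70), I(d2,51), B(d1,43), D(d4,42), G(d1,24), H(d5,21), A(d1,19), F(d4,16), E(d3,11)
J→slot 4; C→slot 6; I→slot 2; B→slot 1; D→slot 3; G skipped; H→slot 5; A skipped; F skipped; E skipped.
6 of 10 scheduled.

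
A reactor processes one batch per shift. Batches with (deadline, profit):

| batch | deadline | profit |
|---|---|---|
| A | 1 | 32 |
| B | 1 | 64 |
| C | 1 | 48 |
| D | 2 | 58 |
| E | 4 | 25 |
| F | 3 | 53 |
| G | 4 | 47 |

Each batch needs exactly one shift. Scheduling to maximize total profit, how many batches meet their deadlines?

Profit order: B=64 D=58 F=53 C=48 G=47 A=32 E=25
Assign: B→slot 1, D→slot 2, F→slot 3, C skipped, G→slot 4, A skipped, E skipped.
Slots: [1:B] [2:D] [3:F] [4:G]
4 of 7 scheduled.

4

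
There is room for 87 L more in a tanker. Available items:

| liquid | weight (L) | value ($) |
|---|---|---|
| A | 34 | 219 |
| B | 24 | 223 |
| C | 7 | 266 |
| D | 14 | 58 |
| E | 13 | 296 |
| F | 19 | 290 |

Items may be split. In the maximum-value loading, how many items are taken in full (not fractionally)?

4

Greedy by value/weight ratio, highest first.
Ratios (sorted): C 38.00, E 22.77, F 15.26, B 9.29, A 6.44, D 4.14
take C (7 @ 266); take E (13 @ 296); take F (19 @ 290); take B (24 @ 223); take 24/34 of A → 154.59. Capacity used 87/87.
4 item(s) taken whole; one partial (take 24/34 of A).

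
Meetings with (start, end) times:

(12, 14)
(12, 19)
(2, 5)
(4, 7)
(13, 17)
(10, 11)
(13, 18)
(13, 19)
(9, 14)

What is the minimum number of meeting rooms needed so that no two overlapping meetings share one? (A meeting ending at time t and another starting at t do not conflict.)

6

Count concurrent intervals with a sweep; the peak is the room count.
starts: [2, 4, 9, 10, 12, 12, 13, 13, 13]
ends:   [5, 7, 11, 14, 14, 17, 18, 19, 19]
s2→1 s4→2 e5→1 e7→0 s9→1 s10→2 e11→1 s12→2 s12→3 s13→4 s13→5 s13→6  — peak 6.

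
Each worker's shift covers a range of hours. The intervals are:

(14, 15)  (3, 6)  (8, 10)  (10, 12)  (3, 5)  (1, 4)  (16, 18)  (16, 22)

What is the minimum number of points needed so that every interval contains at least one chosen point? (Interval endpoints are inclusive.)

4

Sort by right endpoint; whenever an interval is uncovered, place a point at its right end.
Sorted: [1,4] [3,5] [3,6] [8,10] [10,12] [14,15] [16,18] [16,22]
{[1,4],[3,5],[3,6]} hit by 4; {[8,10],[10,12]} hit by 10; {[14,15]} hit by 15; {[16,18],[16,22]} hit by 18.
Points: 4, 10, 15, 18 (4 total).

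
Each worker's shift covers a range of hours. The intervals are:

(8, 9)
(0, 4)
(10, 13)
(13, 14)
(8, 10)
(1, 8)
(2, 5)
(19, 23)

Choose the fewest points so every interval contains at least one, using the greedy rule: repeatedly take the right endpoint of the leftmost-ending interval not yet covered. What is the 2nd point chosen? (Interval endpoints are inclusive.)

Process intervals by earliest right end; each time one isn't hit yet, stab at its right endpoint.
By right end: [0,4]  [2,5]  [1,8]  [8,9]  [8,10]  [10,13]  [13,14]  [19,23]
[0,4] uncovered → point at 4; [8,9] uncovered → point at 9; [10,13] uncovered → point at 13; [19,23] uncovered → point at 23.
Points: 4, 9, 13, 23 (4 total).

9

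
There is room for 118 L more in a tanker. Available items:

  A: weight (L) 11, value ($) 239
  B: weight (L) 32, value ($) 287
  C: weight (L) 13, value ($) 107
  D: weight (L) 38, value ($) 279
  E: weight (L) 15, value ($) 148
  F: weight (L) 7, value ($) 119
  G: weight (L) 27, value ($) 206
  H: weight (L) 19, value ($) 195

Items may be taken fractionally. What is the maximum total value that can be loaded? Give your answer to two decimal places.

1255.22

Sort by value per unit weight and fill in that order.
Order: A (239/11=21.73) > F (119/7=17.00) > H (195/19=10.26) > E (148/15=9.87) > B (287/32=8.97) > C (107/13=8.23) > G (206/27=7.63) > D (279/38=7.34)
Fill: take A (11 @ 239) → take F (7 @ 119) → take H (19 @ 195) → take E (15 @ 148) → take B (32 @ 287) → take C (13 @ 107) → take 21/27 of G → 160.22; 118/118 used.
Total value = 1255.22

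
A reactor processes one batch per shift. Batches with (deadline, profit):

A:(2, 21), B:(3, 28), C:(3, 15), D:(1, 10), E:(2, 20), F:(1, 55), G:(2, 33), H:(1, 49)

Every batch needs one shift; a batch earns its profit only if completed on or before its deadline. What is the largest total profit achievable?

Sort by profit descending; place each in the latest free slot ≤ its deadline.
By profit: F(d1,55), H(d1,49), G(d2,33), B(d3,28), A(d2,21), E(d2,20), C(d3,15), D(d1,10)
F→slot 1; H skipped; G→slot 2; B→slot 3; A skipped; E skipped; C skipped; D skipped.
Profit = 55 + 33 + 28 = 116

116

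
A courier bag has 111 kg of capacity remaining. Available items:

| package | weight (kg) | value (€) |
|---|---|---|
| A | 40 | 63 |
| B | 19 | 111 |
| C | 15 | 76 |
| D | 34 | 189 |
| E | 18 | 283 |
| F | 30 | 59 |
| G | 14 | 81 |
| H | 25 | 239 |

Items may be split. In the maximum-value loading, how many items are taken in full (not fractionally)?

5

Ratios (sorted): E 15.72, H 9.56, B 5.84, G 5.79, D 5.56, C 5.07, F 1.97, A 1.57
take E (18 @ 283); take H (25 @ 239); take B (19 @ 111); take G (14 @ 81); take D (34 @ 189); take 1/15 of C → 5.07. Capacity used 111/111.
5 item(s) taken whole; one partial (take 1/15 of C).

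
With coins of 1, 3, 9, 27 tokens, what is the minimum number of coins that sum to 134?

Use the largest denomination that fits, subtract, and repeat.
134 − 4×27→26 − 2×9→8 − 2×3→2 − 2×1→0
Total coins = 4 + 2 + 2 + 2 = 10

10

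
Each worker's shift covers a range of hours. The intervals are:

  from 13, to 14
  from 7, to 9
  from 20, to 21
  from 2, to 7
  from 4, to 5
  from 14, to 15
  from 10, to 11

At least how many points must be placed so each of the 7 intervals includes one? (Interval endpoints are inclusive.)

By right end: [4,5]  [2,7]  [7,9]  [10,11]  [13,14]  [14,15]  [20,21]
[4,5] uncovered → point at 5; [7,9] uncovered → point at 9; [10,11] uncovered → point at 11; [13,14] uncovered → point at 14; [20,21] uncovered → point at 21.
Points: 5, 9, 11, 14, 21 (5 total).

5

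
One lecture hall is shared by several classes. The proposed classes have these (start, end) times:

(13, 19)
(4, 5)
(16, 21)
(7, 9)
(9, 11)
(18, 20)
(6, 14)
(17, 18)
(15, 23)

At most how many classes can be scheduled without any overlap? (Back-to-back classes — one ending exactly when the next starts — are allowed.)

Sorted by end: (4,5)  (7,9)  (9,11)  (6,14)  (17,18)  (13,19)  (18,20)  (16,21)  (15,23)
take (4,5); take (7,9); take (9,11); take (17,18); skip (13,19); take (18,20).
Selected 5 classes.

5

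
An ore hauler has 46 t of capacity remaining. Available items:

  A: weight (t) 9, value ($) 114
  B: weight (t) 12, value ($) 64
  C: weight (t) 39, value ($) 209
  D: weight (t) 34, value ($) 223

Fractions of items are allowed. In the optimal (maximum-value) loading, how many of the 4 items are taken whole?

Greedy by value/weight ratio, highest first.
Order: A (114/9=12.67) > D (223/34=6.56) > C (209/39=5.36) > B (64/12=5.33)
Fill: take A (9 @ 114) → take D (34 @ 223) → take 3/39 of C → 16.08; 46/46 used.
2 item(s) taken whole; one partial (take 3/39 of C).

2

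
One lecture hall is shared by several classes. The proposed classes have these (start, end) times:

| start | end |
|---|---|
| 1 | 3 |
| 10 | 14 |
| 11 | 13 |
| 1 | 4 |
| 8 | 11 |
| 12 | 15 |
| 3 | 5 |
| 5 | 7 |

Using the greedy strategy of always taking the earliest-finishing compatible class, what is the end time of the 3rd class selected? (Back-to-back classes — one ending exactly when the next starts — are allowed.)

Greedy by earliest finish: after sorting by end time, pick each interval compatible with the last pick.
Sorted by end: (1,3)  (1,4)  (3,5)  (5,7)  (8,11)  (11,13)  (10,14)  (12,15)
take (1,3); skip (1,4); take (3,5); take (5,7); take (8,11); take (11,13).
Selected: (1,3) (3,5) (5,7) (8,11) (11,13)

7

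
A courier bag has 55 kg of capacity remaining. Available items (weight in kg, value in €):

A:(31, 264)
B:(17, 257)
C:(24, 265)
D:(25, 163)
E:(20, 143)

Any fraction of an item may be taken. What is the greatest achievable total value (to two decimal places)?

Order: B (257/17=15.12) > C (265/24=11.04) > A (264/31=8.52) > E (143/20=7.15) > D (163/25=6.52)
Fill: take B (17 @ 257) → take C (24 @ 265) → take 14/31 of A → 119.23; 55/55 used.
Total value = 641.23

641.23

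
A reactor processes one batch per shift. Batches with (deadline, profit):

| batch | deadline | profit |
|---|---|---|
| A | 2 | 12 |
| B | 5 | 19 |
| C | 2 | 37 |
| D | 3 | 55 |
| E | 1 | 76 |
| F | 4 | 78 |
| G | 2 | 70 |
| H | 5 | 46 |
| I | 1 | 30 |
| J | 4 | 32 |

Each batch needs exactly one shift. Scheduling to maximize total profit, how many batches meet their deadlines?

Sort by profit descending; place each in the latest free slot ≤ its deadline.
Profit order: F=78 E=76 G=70 D=55 H=46 C=37 J=32 I=30 B=19 A=12
Assign: F→slot 4, E→slot 1, G→slot 2, D→slot 3, H→slot 5, C skipped, J skipped, I skipped, B skipped, A skipped.
Slots: [1:E] [2:G] [3:D] [4:F] [5:H]
5 of 10 scheduled.

5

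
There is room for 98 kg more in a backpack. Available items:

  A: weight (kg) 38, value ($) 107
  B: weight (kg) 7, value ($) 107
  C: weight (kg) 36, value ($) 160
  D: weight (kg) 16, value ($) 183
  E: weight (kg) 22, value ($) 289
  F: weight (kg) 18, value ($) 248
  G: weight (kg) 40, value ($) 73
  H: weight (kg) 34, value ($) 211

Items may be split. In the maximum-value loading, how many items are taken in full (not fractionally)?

5

Order: B (107/7=15.29) > F (248/18=13.78) > E (289/22=13.14) > D (183/16=11.44) > H (211/34=6.21) > C (160/36=4.44) > A (107/38=2.82) > G (73/40=1.82)
Fill: take B (7 @ 107) → take F (18 @ 248) → take E (22 @ 289) → take D (16 @ 183) → take H (34 @ 211) → take 1/36 of C → 4.44; 98/98 used.
5 item(s) taken whole; one partial (take 1/36 of C).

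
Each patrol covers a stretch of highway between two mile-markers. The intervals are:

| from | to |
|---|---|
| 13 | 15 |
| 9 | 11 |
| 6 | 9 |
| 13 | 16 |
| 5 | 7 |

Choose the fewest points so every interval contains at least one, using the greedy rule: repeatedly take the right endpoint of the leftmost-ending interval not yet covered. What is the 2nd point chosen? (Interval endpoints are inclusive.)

Sort by right endpoint; whenever an interval is uncovered, place a point at its right end.
By right end: [5,7]  [6,9]  [9,11]  [13,15]  [13,16]
[5,7] uncovered → point at 7; [9,11] uncovered → point at 11; [13,15] uncovered → point at 15.
Points: 7, 11, 15 (3 total).

11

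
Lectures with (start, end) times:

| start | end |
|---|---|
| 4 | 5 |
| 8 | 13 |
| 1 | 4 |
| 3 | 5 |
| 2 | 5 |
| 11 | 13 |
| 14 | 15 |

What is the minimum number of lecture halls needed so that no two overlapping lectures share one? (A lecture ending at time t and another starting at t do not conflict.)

3

The answer is the maximum number of intervals overlapping at any instant.
starts: [1, 2, 3, 4, 8, 11, 14]
ends:   [4, 5, 5, 5, 13, 13, 15]
s1→1 s2→2 s3→3  — peak 3.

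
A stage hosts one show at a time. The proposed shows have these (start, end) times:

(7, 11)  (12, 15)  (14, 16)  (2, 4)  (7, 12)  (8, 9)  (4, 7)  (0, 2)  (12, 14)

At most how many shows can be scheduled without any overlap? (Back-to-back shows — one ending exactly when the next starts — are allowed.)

Sorted by end: (0,2)  (2,4)  (4,7)  (8,9)  (7,11)  (7,12)  (12,14)  (12,15)  (14,16)
take (0,2); take (2,4); take (4,7); take (8,9); take (12,14); take (14,16).
Selected 6 shows.

6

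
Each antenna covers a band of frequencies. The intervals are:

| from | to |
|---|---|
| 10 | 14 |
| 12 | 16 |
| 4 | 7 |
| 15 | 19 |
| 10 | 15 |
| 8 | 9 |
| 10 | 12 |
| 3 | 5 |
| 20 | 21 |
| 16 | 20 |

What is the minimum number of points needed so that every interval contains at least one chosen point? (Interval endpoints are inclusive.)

5

Sort by right endpoint; whenever an interval is uncovered, place a point at its right end.
Sorted: [3,5] [4,7] [8,9] [10,12] [10,14] [10,15] [12,16] [15,19] [16,20] [20,21]
{[3,5],[4,7]} hit by 5; {[8,9]} hit by 9; {[10,12],[10,14],[10,15],[12,16]} hit by 12; {[15,19],[16,20]} hit by 19; {[20,21]} hit by 21.
Points: 5, 9, 12, 19, 21 (5 total).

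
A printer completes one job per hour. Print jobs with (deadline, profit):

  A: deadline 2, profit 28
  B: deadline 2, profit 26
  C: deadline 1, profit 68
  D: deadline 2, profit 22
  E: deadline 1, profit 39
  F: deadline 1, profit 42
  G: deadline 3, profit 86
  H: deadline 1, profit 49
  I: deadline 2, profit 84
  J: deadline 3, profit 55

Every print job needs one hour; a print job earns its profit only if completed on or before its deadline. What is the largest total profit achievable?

Profit order: G=86 I=84 C=68 J=55 H=49 F=42 E=39 A=28 B=26 D=22
Assign: G→slot 3, I→slot 2, C→slot 1, J skipped, H skipped, F skipped, E skipped, A skipped, B skipped, D skipped.
Slots: [1:C] [2:I] [3:G]
Profit = 68 + 84 + 86 = 238

238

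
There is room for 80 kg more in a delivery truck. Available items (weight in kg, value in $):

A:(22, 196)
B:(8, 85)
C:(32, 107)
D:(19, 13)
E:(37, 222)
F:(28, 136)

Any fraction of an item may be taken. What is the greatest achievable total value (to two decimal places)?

Order: B (85/8=10.62) > A (196/22=8.91) > E (222/37=6.00) > F (136/28=4.86) > C (107/32=3.34) > D (13/19=0.68)
Fill: take B (8 @ 85) → take A (22 @ 196) → take E (37 @ 222) → take 13/28 of F → 63.14; 80/80 used.
Total value = 566.14

566.14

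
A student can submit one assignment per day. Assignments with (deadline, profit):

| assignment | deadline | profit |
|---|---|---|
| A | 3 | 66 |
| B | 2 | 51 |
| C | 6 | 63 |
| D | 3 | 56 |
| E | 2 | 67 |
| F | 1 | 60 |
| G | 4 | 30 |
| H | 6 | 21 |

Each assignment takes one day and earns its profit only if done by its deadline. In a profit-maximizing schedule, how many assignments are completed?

Take jobs in profit order; each goes to the latest open slot no later than its deadline.
By profit: E(d2,67), A(d3,66), C(d6,63), F(d1,60), D(d3,56), B(d2,51), G(d4,30), H(d6,21)
E→slot 2; A→slot 3; C→slot 6; F→slot 1; D skipped; B skipped; G→slot 4; H→slot 5.
6 of 8 scheduled.

6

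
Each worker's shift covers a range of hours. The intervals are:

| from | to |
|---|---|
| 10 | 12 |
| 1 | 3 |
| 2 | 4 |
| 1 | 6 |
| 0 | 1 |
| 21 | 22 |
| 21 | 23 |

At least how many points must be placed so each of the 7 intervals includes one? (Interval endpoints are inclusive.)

By right end: [0,1]  [1,3]  [2,4]  [1,6]  [10,12]  [21,22]  [21,23]
[0,1] uncovered → point at 1; [2,4] uncovered → point at 4; [10,12] uncovered → point at 12; [21,22] uncovered → point at 22.
Points: 1, 4, 12, 22 (4 total).

4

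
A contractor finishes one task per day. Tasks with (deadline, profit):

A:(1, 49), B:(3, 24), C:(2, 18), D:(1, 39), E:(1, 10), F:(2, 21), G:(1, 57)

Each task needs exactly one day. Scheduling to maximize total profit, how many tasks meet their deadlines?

By profit: G(d1,57), A(d1,49), D(d1,39), B(d3,24), F(d2,21), C(d2,18), E(d1,10)
G→slot 1; A skipped; D skipped; B→slot 3; F→slot 2; C skipped; E skipped.
3 of 7 scheduled.

3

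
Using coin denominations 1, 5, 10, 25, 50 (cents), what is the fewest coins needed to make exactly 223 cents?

Use the largest denomination that fits, subtract, and repeat.
223 − 4×50→23 − 2×10→3 − 3×1→0
Total coins = 4 + 2 + 3 = 9

9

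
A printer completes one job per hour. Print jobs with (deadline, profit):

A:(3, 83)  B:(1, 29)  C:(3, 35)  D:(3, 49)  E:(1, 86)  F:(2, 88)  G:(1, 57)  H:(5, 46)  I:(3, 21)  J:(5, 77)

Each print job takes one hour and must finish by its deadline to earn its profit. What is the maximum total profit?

Take jobs in profit order; each goes to the latest open slot no later than its deadline.
By profit: F(d2,88), E(d1,86), A(d3,83), J(d5,77), G(d1,57), D(d3,49), H(d5,46), C(d3,35), B(d1,29), I(d3,21)
F→slot 2; E→slot 1; A→slot 3; J→slot 5; G skipped; D skipped; H→slot 4; C skipped; B skipped; I skipped.
Profit = 86 + 88 + 83 + 46 + 77 = 380

380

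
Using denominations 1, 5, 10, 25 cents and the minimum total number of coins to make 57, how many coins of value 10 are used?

57 = 2×25 + 1×5 + 2×1
Count of 10: 0

0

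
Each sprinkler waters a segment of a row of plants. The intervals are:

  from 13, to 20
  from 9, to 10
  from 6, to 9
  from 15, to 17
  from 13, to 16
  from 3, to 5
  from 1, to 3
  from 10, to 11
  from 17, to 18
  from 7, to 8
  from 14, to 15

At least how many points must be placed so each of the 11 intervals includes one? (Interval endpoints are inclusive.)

Process intervals by earliest right end; each time one isn't hit yet, stab at its right endpoint.
By right end: [1,3]  [3,5]  [7,8]  [6,9]  [9,10]  [10,11]  [14,15]  [13,16]  [15,17]  [17,18]  [13,20]
[1,3] uncovered → point at 3; [7,8] uncovered → point at 8; [9,10] uncovered → point at 10; [14,15] uncovered → point at 15; [17,18] uncovered → point at 18.
Points: 3, 8, 10, 15, 18 (5 total).

5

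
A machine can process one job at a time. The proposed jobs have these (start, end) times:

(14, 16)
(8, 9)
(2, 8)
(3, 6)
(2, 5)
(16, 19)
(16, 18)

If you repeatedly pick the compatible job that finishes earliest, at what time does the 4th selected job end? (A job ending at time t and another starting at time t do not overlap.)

18

Sorted by end: (2,5)  (3,6)  (2,8)  (8,9)  (14,16)  (16,18)  (16,19)
take (2,5); skip (3,6); take (8,9); take (14,16); take (16,18).
Selected: (2,5) (8,9) (14,16) (16,18)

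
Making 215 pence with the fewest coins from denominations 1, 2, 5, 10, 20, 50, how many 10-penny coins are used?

Use the largest denomination that fits, subtract, and repeat.
215 = 4×50 + 1×10 + 1×5
Count of 10: 1

1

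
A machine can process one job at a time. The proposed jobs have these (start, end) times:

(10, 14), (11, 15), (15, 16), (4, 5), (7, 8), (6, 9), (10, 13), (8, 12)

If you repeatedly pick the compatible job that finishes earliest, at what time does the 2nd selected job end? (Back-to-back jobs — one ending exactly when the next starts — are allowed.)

Greedy by earliest finish: after sorting by end time, pick each interval compatible with the last pick.
Sorted by end: (4,5)  (7,8)  (6,9)  (8,12)  (10,13)  (10,14)  (11,15)  (15,16)
take (4,5); take (7,8); skip (6,9); take (8,12); skip (10,14); take (15,16).
Selected: (4,5) (7,8) (8,12) (15,16)

8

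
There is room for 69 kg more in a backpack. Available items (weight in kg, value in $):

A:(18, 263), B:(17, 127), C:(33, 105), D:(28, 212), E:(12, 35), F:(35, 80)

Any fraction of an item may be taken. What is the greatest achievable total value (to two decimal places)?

Ratios (sorted): A 14.61, D 7.57, B 7.47, C 3.18, E 2.92, F 2.29
take A (18 @ 263); take D (28 @ 212); take B (17 @ 127); take 6/33 of C → 19.09. Capacity used 69/69.
Total value = 621.09

621.09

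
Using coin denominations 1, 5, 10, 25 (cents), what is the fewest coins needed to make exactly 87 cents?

87 = 3×25 + 1×10 + 2×1
Total coins = 3 + 1 + 2 = 6

6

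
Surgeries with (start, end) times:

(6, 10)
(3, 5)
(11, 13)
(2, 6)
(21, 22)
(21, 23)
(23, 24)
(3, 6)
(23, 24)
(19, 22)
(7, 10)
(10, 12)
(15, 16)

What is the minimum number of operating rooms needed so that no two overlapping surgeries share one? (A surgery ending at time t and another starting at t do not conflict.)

Events (time:±→running): 2:+→1 3:+→2 3:+→3 … peak 3.

3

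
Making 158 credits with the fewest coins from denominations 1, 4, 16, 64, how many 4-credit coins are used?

Use the largest denomination that fits, subtract, and repeat.
158 − 2×64→30 − 1×16→14 − 3×4→2 − 2×1→0
Count of 4: 3

3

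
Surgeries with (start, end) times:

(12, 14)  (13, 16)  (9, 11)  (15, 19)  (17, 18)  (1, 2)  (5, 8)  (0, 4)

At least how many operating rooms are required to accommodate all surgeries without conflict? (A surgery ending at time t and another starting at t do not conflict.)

2

Count concurrent intervals with a sweep; the peak is the room count.
starts: [0, 1, 5, 9, 12, 13, 15, 17]
ends:   [2, 4, 8, 11, 14, 16, 18, 19]
s0→1 s1→2  — peak 2.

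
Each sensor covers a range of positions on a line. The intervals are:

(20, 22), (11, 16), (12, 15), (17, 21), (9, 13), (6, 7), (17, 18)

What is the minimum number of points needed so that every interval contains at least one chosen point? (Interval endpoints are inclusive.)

4

Sort by right endpoint; whenever an interval is uncovered, place a point at its right end.
By right end: [6,7]  [9,13]  [12,15]  [11,16]  [17,18]  [17,21]  [20,22]
[6,7] uncovered → point at 7; [9,13] uncovered → point at 13; [17,18] uncovered → point at 18; [20,22] uncovered → point at 22.
Points: 7, 13, 18, 22 (4 total).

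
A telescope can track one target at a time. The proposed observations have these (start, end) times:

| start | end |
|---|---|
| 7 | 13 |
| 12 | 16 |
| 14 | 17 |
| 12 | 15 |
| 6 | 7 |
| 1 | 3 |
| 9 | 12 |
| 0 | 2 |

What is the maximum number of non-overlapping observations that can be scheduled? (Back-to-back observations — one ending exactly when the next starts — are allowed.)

By end time: (0,2), (1,3), (6,7), (9,12), (7,13), (12,15), (12,16), (14,17).
Pick (0,2); next start ≥ 2 → (6,7); next start ≥ 7 → (9,12); next start ≥ 12 → (12,15).
Selected 4 observations.

4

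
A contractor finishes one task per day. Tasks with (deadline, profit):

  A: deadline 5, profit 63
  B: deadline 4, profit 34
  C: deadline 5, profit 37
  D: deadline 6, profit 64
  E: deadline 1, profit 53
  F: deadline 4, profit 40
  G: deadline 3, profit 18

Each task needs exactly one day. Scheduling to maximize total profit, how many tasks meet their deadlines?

Take jobs in profit order; each goes to the latest open slot no later than its deadline.
By profit: D(d6,64), A(d5,63), E(d1,53), F(d4,40), C(d5,37), B(d4,34), G(d3,18)
D→slot 6; A→slot 5; E→slot 1; F→slot 4; C→slot 3; B→slot 2; G skipped.
6 of 7 scheduled.

6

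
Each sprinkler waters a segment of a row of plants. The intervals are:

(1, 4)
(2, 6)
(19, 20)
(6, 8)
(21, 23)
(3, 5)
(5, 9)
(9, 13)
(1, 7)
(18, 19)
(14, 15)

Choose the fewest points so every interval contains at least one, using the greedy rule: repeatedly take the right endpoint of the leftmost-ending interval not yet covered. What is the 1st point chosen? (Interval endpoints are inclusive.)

Process intervals by earliest right end; each time one isn't hit yet, stab at its right endpoint.
Sorted: [1,4] [3,5] [2,6] [1,7] [6,8] [5,9] [9,13] [14,15] [18,19] [19,20] [21,23]
{[1,4],[3,5],[2,6],[1,7]} hit by 4; {[6,8],[5,9]} hit by 8; {[9,13]} hit by 13; {[14,15]} hit by 15; {[18,19],[19,20]} hit by 19; {[21,23]} hit by 23.
Points: 4, 8, 13, 15, 19, 23 (6 total).

4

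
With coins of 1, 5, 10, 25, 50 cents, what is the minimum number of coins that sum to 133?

7

133 = 2×50 + 1×25 + 1×5 + 3×1
Total coins = 2 + 1 + 1 + 3 = 7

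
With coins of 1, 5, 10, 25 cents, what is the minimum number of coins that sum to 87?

87 − 3×25→12 − 1×10→2 − 2×1→0
Total coins = 3 + 1 + 2 = 6

6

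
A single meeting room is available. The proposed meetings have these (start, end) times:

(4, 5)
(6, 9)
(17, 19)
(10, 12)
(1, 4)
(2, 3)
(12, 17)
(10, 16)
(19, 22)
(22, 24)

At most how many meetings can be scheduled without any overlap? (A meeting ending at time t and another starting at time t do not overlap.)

Order by finish time; keep every interval that doesn't clash with the previous kept one.
Sorted by end: (2,3)  (1,4)  (4,5)  (6,9)  (10,12)  (10,16)  (12,17)  (17,19)  (19,22)  (22,24)
take (2,3); take (4,5); take (6,9); take (10,12); skip (10,16); take (12,17); take (17,19); take (19,22); take (22,24).
Selected 8 meetings.

8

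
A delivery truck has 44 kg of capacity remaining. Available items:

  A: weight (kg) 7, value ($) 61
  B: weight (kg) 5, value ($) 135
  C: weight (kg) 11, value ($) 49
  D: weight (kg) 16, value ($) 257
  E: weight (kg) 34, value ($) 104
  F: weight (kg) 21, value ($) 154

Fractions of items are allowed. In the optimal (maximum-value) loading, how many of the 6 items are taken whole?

3

Order: B (135/5=27.00) > D (257/16=16.06) > A (61/7=8.71) > F (154/21=7.33) > C (49/11=4.45) > E (104/34=3.06)
Fill: take B (5 @ 135) → take D (16 @ 257) → take A (7 @ 61) → take 16/21 of F → 117.33; 44/44 used.
3 item(s) taken whole; one partial (take 16/21 of F).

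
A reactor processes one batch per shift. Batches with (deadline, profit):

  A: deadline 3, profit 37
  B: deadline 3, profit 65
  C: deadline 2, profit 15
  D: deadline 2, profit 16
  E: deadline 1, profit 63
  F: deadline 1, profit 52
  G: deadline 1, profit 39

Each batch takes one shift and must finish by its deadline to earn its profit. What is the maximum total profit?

Profit order: B=65 E=63 F=52 G=39 A=37 D=16 C=15
Assign: B→slot 3, E→slot 1, F skipped, G skipped, A→slot 2, D skipped, C skipped.
Slots: [1:E] [2:A] [3:B]
Profit = 63 + 37 + 65 = 165

165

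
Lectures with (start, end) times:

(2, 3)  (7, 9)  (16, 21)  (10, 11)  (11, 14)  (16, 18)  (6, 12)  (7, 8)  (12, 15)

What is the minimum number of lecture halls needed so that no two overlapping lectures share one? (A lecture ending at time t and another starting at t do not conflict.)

3

starts: [2, 6, 7, 7, 10, 11, 12, 16, 16]
ends:   [3, 8, 9, 11, 12, 14, 15, 18, 21]
s2→1 e3→0 s6→1 s7→2 s7→3  — peak 3.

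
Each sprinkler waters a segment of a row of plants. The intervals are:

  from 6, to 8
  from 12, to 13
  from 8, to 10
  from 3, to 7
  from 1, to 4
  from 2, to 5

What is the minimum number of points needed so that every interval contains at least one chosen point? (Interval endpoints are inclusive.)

Sorted: [1,4] [2,5] [3,7] [6,8] [8,10] [12,13]
{[1,4],[2,5],[3,7]} hit by 4; {[6,8],[8,10]} hit by 8; {[12,13]} hit by 13.
Points: 4, 8, 13 (3 total).

3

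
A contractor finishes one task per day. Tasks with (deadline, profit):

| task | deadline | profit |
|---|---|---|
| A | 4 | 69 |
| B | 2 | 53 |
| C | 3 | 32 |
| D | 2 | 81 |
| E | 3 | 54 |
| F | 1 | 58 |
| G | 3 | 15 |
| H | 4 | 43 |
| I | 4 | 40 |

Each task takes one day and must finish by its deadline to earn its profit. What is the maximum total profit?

Sort by profit descending; place each in the latest free slot ≤ its deadline.
Profit order: D=81 A=69 F=58 E=54 B=53 H=43 I=40 C=32 G=15
Assign: D→slot 2, A→slot 4, F→slot 1, E→slot 3, B skipped, H skipped, I skipped, C skipped, G skipped.
Slots: [1:F] [2:D] [3:E] [4:A]
Profit = 58 + 81 + 54 + 69 = 262

262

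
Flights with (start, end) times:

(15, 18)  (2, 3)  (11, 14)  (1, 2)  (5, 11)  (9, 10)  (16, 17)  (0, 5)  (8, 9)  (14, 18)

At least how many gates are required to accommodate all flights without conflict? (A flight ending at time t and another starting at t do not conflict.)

starts: [0, 1, 2, 5, 8, 9, 11, 14, 15, 16]
ends:   [2, 3, 5, 9, 10, 11, 14, 17, 18, 18]
s0→1 s1→2 e2→1 s2→2 e3→1 e5→0 s5→1 s8→2 e9→1 s9→2 e10→1 e11→0 s11→1 e14→0 s14→1 s15→2 s16→3  — peak 3.

3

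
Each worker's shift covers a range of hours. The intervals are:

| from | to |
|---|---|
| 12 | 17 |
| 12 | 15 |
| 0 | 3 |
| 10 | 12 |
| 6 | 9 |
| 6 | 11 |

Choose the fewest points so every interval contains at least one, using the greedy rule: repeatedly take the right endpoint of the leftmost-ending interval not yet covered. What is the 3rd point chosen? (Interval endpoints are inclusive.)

Process intervals by earliest right end; each time one isn't hit yet, stab at its right endpoint.
Sorted: [0,3] [6,9] [6,11] [10,12] [12,15] [12,17]
{[0,3]} hit by 3; {[6,9],[6,11]} hit by 9; {[10,12],[12,15],[12,17]} hit by 12.
Points: 3, 9, 12 (3 total).

12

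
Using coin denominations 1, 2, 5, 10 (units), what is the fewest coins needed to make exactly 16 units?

3

16 = 1×10 + 1×5 + 1×1
Total coins = 1 + 1 + 1 = 3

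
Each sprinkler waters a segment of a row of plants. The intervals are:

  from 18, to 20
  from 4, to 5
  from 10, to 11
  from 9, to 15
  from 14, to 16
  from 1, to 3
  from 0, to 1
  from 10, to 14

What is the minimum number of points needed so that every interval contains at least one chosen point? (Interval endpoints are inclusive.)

Process intervals by earliest right end; each time one isn't hit yet, stab at its right endpoint.
By right end: [0,1]  [1,3]  [4,5]  [10,11]  [10,14]  [9,15]  [14,16]  [18,20]
[0,1] uncovered → point at 1; [4,5] uncovered → point at 5; [10,11] uncovered → point at 11; [14,16] uncovered → point at 16; [18,20] uncovered → point at 20.
Points: 1, 5, 11, 16, 20 (5 total).

5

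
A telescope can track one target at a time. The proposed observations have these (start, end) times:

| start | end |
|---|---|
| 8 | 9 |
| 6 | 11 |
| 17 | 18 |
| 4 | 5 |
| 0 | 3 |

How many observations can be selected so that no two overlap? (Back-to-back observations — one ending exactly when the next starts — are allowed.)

Sort by end time and greedily take each interval whose start is ≥ the last chosen end.
By end time: (0,3), (4,5), (8,9), (6,11), (17,18).
Pick (0,3); next start ≥ 3 → (4,5); next start ≥ 5 → (8,9); next start ≥ 9 → (17,18).
Selected 4 observations.

4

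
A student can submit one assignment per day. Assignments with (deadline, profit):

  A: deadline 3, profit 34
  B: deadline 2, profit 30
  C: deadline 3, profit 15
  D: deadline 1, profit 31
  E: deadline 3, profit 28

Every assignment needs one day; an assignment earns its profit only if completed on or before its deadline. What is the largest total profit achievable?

95

Sort by profit descending; place each in the latest free slot ≤ its deadline.
By profit: A(d3,34), D(d1,31), B(d2,30), E(d3,28), C(d3,15)
A→slot 3; D→slot 1; B→slot 2; E skipped; C skipped.
Profit = 31 + 30 + 34 = 95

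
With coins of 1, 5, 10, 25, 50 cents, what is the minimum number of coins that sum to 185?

Greedy: take as many of the largest coin as possible, then repeat with the remainder.
185 = 3×50 + 1×25 + 1×10
Total coins = 3 + 1 + 1 = 5

5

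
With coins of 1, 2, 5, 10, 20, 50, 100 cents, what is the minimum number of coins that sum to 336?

Greedy: take as many of the largest coin as possible, then repeat with the remainder.
336 − 3×100→36 − 1×20→16 − 1×10→6 − 1×5→1 − 1×1→0
Total coins = 3 + 1 + 1 + 1 + 1 = 7

7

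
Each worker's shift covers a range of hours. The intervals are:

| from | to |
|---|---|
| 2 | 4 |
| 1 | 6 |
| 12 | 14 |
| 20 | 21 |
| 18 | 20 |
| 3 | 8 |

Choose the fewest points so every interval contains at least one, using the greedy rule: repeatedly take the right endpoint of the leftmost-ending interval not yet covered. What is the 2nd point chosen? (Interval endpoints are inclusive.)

By right end: [2,4]  [1,6]  [3,8]  [12,14]  [18,20]  [20,21]
[2,4] uncovered → point at 4; [12,14] uncovered → point at 14; [18,20] uncovered → point at 20.
Points: 4, 14, 20 (3 total).

14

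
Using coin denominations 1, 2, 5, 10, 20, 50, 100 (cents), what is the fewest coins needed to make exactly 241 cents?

5

Greedy: take as many of the largest coin as possible, then repeat with the remainder.
241 − 2×100→41 − 2×20→1 − 1×1→0
Total coins = 2 + 2 + 1 = 5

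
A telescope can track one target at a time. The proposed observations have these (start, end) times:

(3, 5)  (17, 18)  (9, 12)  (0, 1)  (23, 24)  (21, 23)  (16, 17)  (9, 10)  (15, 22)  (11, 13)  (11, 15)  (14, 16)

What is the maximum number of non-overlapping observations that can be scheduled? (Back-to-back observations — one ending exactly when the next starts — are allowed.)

9

By end time: (0,1), (3,5), (9,10), (9,12), (11,13), (11,15), (14,16), (16,17), (17,18), (15,22), (21,23), (23,24).
Pick (0,1); next start ≥ 1 → (3,5); next start ≥ 5 → (9,10); next start ≥ 10 → (11,13); next start ≥ 13 → (14,16); next start ≥ 16 → (16,17); next start ≥ 17 → (17,18); next start ≥ 18 → (21,23); next start ≥ 23 → (23,24).
Selected 9 observations.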